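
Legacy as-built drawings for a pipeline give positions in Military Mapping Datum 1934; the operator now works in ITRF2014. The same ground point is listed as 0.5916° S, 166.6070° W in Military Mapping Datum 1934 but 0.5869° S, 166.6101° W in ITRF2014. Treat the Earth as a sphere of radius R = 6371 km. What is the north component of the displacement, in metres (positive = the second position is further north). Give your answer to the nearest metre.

ΔN = 523 m

Δφ = -0.5869° − -0.5916° = +0.0047°; Δλ = -166.6101° − -166.6070° = -0.0031°.
1° along a meridian = πR/180 = 111195 m.
ΔN = Δφ × 111195 = 522.6 m; ΔE = Δλ × 111195 × cos(-0.5916°) = -0.0031 × 111195 × 0.999947 = -344.7 m.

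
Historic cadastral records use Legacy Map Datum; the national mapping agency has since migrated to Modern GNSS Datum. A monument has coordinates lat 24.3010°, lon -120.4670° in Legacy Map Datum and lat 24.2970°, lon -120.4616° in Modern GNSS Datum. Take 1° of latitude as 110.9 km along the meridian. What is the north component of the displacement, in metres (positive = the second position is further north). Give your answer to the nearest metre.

Δφ = 24.2970° − 24.3010° = -0.0040°; Δλ = -120.4616° − -120.4670° = +0.0054°.
ΔN = Δφ × 110900 = -443.6 m; ΔE = Δλ × 110900 × cos(24.3010°) = +0.0054 × 110900 × 0.911396 = 545.8 m.

ΔN = -444 m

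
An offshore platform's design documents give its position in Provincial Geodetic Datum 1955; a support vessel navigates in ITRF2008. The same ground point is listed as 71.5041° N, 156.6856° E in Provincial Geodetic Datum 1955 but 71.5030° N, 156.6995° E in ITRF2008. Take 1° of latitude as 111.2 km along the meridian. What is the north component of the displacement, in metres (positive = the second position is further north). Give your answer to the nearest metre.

ΔN = -122 m

Δφ = 71.5030° − 71.5041° = -0.0011°; Δλ = 156.6995° − 156.6856° = +0.0139°.
ΔN = Δφ × 111200 = -122.3 m; ΔE = Δλ × 111200 × cos(71.5041°) = +0.0139 × 111200 × 0.317237 = 490.3 m.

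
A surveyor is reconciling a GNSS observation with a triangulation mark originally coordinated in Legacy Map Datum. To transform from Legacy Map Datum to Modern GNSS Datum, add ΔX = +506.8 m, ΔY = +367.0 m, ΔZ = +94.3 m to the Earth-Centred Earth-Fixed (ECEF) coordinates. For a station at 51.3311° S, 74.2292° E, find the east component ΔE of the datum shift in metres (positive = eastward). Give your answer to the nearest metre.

At φ = -51.3311°, λ = 74.2292°: sin φ = -0.780770, cos φ = 0.624819, sin λ = 0.962357, cos λ = 0.271790.
ΔE = −sin λ·ΔX + cos λ·ΔY = −(0.962357)·(506.8) + (0.271790)·(367.0) = -387.98 m.

ΔE = -388 m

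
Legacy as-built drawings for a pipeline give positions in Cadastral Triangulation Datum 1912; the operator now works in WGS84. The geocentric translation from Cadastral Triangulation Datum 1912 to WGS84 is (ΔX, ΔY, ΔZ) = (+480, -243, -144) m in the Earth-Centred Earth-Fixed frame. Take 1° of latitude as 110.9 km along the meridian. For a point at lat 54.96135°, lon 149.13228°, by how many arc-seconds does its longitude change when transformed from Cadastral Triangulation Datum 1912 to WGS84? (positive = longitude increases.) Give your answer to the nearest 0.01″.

Δλ = -2.13″

sin φ = 0.818765, cos φ = 0.574129, sin λ = 0.513058, cos λ = -0.858354.
East component: ΔE = −sin λ·ΔX + cos λ·ΔY = −(0.513058)(480) + (-0.858354)(-243) = -37.69 m.
1° of latitude spans 110900 m; at latitude φ, 1° of longitude spans that × cos φ = 63670.9 m, so Δλ = -37.69 / 63670.9 × 3600 = -2.131″.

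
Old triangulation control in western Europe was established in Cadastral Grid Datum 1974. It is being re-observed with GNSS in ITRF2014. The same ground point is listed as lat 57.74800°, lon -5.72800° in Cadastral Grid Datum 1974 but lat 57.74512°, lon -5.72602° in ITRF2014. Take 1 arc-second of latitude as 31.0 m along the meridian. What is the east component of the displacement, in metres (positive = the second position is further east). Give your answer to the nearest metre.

Δφ = 57.74512° − 57.74800° = -0.00288°; Δλ = -5.72602° − -5.72800° = +0.00198°.
1° of latitude = 3600 × 31.00 = 111600 m.
ΔN = Δφ × 111600 = -321.4 m; ΔE = Δλ × 111600 × cos(57.74800°) = +0.00198 × 111600 × 0.533644 = 117.9 m.

ΔE = 118 m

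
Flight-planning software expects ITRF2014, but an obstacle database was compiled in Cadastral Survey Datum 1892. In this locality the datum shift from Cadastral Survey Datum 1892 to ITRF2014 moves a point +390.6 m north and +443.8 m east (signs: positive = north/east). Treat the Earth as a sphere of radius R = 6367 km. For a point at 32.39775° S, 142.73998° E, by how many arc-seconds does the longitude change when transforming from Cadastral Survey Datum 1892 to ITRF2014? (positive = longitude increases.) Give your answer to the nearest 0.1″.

At latitude -32.39775°, cos φ = 0.844349.
One radian of longitude at latitude φ spans R cos φ, so Δλ = ΔE / (R cos φ) = 443.8 / (6367000 × 0.844349) = 8.2553e-05 rad = 17.028″.

Δλ = 17.0″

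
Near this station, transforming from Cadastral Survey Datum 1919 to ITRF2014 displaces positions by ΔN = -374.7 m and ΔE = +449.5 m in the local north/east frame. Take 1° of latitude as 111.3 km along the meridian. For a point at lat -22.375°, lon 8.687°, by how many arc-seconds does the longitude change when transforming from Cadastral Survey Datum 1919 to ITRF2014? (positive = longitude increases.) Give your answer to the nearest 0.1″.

At latitude -22.375°, cos φ = 0.924712.
1° of longitude at this latitude = 111.3 × cos φ = 102.92 km, so Δλ = 449.5 / 102920.5 = 0.0043674° = 15.723″.

Δλ = 15.7″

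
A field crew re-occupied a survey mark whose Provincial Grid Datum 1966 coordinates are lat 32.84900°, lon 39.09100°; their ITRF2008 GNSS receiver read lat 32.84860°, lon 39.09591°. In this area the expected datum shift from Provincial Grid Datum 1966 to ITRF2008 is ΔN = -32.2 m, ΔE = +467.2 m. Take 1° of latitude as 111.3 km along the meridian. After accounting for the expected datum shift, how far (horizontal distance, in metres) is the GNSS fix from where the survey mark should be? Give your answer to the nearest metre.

15 m

Observed coordinate differences: Δφ = -0.00040°, Δλ = +0.00491°.
Converting to metres (1° lat = 111300 m, cos φ = 0.840103): observed ΔN = -44.5 m, observed ΔE = 459.1 m.
Subtracting the expected shift leaves a residual of -44.5 − (-32.2) = -12.3 m north and 459.1 − (467.2) = -8.1 m east.
Residual distance = √((-12.3)² + (-8.1)²) = 14.7 m.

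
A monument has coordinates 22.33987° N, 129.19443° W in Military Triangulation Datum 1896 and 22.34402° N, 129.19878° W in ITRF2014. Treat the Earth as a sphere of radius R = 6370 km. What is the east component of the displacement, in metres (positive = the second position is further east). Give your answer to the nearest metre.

Δφ = 22.34402° − 22.33987° = +0.00415°; Δλ = -129.19878° − -129.19443° = -0.00435°.
1° along a meridian = πR/180 = 111177 m.
ΔN = Δφ × 111177 = 461.4 m; ΔE = Δλ × 111177 × cos(22.33987°) = -0.00435 × 111177 × 0.924945 = -447.3 m.

ΔE = -447 m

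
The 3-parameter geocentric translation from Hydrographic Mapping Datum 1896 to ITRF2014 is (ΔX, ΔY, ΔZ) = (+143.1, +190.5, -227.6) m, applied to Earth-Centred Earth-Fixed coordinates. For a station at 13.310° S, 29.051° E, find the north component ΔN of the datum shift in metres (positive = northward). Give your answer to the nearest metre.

At φ = -13.310°, λ = 29.051°: sin φ = -0.230220, cos φ = 0.973139, sin λ = 0.485588, cos λ = 0.874188.
ΔN = −sin φ cos λ·ΔX − sin φ sin λ·ΔY + cos φ·ΔZ = −(-0.230220)(0.874188)(143.1) − (-0.230220)(0.485588)(190.5) + (0.973139)(-227.6) = -171.39 m.

ΔN = -171 m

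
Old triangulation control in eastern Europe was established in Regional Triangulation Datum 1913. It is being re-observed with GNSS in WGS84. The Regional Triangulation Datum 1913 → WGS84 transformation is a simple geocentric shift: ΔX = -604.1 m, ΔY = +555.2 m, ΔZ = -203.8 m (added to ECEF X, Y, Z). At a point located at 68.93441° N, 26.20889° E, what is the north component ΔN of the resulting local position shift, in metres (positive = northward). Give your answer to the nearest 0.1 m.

ΔN = 203.7 m

The local north axis is (−sin φ cos λ, −sin φ sin λ, cos φ), giving ΔN = 505.771 − 228.814 − 73.253 = 203.70 m.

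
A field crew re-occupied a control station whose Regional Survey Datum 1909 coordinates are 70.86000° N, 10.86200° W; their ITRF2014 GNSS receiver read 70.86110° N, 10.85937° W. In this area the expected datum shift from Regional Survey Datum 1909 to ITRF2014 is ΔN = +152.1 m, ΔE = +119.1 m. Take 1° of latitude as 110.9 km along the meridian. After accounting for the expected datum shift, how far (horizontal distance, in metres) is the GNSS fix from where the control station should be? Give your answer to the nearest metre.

38 m

Observed coordinate differences: Δφ = +0.00110°, Δλ = +0.00263°.
Converting to metres (1° lat = 110900 m, cos φ = 0.327878): observed ΔN = 122.0 m, observed ΔE = 95.6 m.
Subtracting the expected shift leaves a residual of 122.0 − (152.1) = -30.1 m north and 95.6 − (119.1) = -23.5 m east.
Residual distance = √((-30.1)² + (-23.5)²) = 38.2 m.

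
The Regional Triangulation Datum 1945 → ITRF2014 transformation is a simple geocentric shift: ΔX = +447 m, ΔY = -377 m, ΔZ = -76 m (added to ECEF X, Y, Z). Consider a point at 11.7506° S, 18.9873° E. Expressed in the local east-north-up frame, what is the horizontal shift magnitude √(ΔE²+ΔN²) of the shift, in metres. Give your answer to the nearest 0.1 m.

502.1 m

At φ = -11.7506°, λ = 18.9873°: sin φ = -0.203652, cos φ = 0.979043, sin λ = 0.325359, cos λ = 0.945591.
ΔE = −sin λ·ΔX + cos λ·ΔY = −(0.325359)·(447) + (0.945591)·(-377) = -501.92 m.
ΔN = −sin φ cos λ·ΔX − sin φ sin λ·ΔY + cos φ·ΔZ = −(-0.203652)(0.945591)(447) − (-0.203652)(0.325359)(-377) + (0.979043)(-76) = -13.31 m.
Horizontal magnitude = √(ΔE² + ΔN²) = √((-501.92)² + (-13.31)²) = 502.10 m.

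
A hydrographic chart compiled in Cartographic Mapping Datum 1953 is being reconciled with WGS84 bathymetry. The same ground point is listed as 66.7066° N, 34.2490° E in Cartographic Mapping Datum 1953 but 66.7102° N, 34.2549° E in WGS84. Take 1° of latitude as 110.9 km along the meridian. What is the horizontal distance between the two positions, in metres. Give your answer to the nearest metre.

476 m

Δφ = 66.7102° − 66.7066° = +0.0036°; Δλ = 34.2549° − 34.2490° = +0.0059°.
ΔN = Δφ × 110900 = 399.2 m; ΔE = Δλ × 110900 × cos(66.7066°) = +0.0059 × 110900 × 0.395440 = 258.7 m.
Distance = √(ΔE² + ΔN²) = √(258.7² + 399.2²) = 475.8 m.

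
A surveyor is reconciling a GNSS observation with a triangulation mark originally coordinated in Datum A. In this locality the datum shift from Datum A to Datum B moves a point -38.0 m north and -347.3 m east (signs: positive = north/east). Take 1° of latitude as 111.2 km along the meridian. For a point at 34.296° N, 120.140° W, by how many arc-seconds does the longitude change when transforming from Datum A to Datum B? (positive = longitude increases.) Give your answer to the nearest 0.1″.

At latitude 34.296°, cos φ = 0.826138.
1° of longitude at this latitude = 111.2 × cos φ = 91.87 km, so Δλ = -347.3 / 91866.5 = -0.0037805° = -13.610″.

Δλ = -13.6″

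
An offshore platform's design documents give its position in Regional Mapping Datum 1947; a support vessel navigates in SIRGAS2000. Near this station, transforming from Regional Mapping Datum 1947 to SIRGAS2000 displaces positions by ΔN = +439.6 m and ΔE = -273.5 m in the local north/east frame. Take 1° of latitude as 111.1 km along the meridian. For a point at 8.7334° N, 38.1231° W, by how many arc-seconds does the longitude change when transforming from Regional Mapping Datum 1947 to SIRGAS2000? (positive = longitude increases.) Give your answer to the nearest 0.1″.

At latitude 8.7334°, cos φ = 0.988406.
1° of longitude at this latitude = 111.1 × cos φ = 109.81 km, so Δλ = -273.5 / 109811.9 = -0.0024906° = -8.966″.

Δλ = -9.0″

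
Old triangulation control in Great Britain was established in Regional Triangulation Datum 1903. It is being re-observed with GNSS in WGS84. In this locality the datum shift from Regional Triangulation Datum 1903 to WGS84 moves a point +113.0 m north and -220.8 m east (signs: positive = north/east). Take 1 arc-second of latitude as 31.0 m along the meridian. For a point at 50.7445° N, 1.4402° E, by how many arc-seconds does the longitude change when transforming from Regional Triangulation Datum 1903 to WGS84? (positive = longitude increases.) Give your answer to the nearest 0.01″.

Δλ = -11.26″

At latitude 50.7445°, cos φ = 0.632780.
1″ of longitude at this latitude = 31.00 × cos φ = 19.6162 m, so Δλ = -220.8 / 19.6162 = -11.256″.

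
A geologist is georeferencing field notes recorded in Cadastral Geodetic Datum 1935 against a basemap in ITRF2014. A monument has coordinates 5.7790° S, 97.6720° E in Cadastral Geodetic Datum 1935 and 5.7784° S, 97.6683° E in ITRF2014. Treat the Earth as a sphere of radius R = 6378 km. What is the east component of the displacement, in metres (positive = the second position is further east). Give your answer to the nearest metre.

Δφ = -5.7784° − -5.7790° = +0.0006°; Δλ = 97.6683° − 97.6720° = -0.0037°.
1° along a meridian = πR/180 = 111317 m.
ΔN = Δφ × 111317 = 66.8 m; ΔE = Δλ × 111317 × cos(-5.7790°) = -0.0037 × 111317 × 0.994918 = -409.8 m.

ΔE = -410 m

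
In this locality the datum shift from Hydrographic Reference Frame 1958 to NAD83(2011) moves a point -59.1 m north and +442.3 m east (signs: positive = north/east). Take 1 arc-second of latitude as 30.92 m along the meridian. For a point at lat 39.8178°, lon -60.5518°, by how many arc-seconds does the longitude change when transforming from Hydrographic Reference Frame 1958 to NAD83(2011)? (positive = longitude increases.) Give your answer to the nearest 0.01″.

At latitude 39.8178°, cos φ = 0.768085.
1″ of longitude at this latitude = 30.92 × cos φ = 23.7492 m, so Δλ = 442.3 / 23.7492 = 18.624″.

Δλ = 18.62″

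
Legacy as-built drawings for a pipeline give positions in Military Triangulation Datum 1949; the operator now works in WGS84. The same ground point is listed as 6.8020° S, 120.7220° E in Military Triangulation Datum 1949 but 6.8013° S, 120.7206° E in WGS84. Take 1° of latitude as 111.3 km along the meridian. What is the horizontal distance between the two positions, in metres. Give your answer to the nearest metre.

Δφ = -6.8013° − -6.8020° = +0.0007°; Δλ = 120.7206° − 120.7220° = -0.0014°.
ΔN = Δφ × 111300 = 77.9 m; ΔE = Δλ × 111300 × cos(-6.8020°) = -0.0014 × 111300 × 0.992961 = -154.7 m.
Distance = √(ΔE² + ΔN²) = √((-154.7)² + 77.9²) = 173.2 m.

173 m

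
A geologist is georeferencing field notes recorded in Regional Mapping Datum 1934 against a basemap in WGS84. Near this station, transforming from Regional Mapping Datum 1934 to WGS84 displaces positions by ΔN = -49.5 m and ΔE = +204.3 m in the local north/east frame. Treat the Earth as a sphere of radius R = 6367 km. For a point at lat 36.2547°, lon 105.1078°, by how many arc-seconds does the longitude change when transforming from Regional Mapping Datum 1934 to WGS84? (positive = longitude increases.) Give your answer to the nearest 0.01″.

At latitude 36.2547°, cos φ = 0.806396.
One radian of longitude at latitude φ spans R cos φ, so Δλ = ΔE / (R cos φ) = 204.3 / (6367000 × 0.806396) = 3.9791e-05 rad = 8.207″.

Δλ = 8.21″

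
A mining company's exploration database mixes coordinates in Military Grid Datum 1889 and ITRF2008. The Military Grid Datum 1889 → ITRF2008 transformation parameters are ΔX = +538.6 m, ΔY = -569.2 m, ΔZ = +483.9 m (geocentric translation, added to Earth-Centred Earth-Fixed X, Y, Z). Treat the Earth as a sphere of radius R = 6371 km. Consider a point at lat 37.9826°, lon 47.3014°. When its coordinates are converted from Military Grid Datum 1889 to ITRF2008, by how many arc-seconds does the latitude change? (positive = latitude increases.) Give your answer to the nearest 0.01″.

sin φ = 0.615422, cos φ = 0.788198, sin λ = 0.734931, cos λ = 0.678142.
North component: ΔN = −sin φ cos λ·ΔX − sin φ sin λ·ΔY + cos φ·ΔZ = −(0.615422)(0.678142)(538.6) − (0.615422)(0.734931)(-569.2) + (0.788198)(483.9) = 414.07 m.
1° of latitude spans πR/180 = 111195 m, so Δφ = 414.07 / 111195 × 3600 = 13.406″.

Δφ = 13.41″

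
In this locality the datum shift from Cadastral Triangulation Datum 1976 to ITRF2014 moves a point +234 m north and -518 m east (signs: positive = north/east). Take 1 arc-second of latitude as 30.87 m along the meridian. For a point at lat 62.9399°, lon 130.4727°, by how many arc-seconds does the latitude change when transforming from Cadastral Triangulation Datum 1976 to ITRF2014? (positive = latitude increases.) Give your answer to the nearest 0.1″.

1″ of latitude = 30.87 m, so Δφ = 234.0 / 30.87 = 7.580″.

Δφ = 7.6″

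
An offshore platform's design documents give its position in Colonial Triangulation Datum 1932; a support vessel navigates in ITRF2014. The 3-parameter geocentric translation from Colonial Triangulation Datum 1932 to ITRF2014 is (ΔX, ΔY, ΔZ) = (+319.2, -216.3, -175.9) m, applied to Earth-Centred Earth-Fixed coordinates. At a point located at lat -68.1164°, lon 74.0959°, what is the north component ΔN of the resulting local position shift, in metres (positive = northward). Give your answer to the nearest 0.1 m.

ΔN = -177.4 m

At φ = -68.1164°, λ = 74.0959°: sin φ = -0.927943, cos φ = 0.372722, sin λ = 0.961722, cos λ = 0.274028.
ΔN = −sin φ cos λ·ΔX − sin φ sin λ·ΔY + cos φ·ΔZ = −(-0.927943)(0.274028)(319.2) − (-0.927943)(0.961722)(-216.3) + (0.372722)(-175.9) = -177.43 m.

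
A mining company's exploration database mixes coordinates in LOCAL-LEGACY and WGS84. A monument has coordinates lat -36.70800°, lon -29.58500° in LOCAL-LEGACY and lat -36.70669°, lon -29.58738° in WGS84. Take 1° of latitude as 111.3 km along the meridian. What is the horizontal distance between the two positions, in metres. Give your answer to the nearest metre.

258 m

Δφ = -36.70669° − -36.70800° = +0.00131°; Δλ = -29.58738° − -29.58500° = -0.00238°.
ΔN = Δφ × 111300 = 145.8 m; ΔE = Δλ × 111300 × cos(-36.70800°) = -0.00238 × 111300 × 0.801692 = -212.4 m.
Distance = √(ΔE² + ΔN²) = √((-212.4)² + 145.8²) = 257.6 m.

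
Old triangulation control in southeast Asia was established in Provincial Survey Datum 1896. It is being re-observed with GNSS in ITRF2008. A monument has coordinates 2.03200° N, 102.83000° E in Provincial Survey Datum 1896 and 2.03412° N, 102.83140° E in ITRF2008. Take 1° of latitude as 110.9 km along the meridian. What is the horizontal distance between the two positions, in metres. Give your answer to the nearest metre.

282 m

Δφ = 2.03412° − 2.03200° = +0.00212°; Δλ = 102.83140° − 102.83000° = +0.00140°.
ΔN = Δφ × 110900 = 235.1 m; ΔE = Δλ × 110900 × cos(2.03200°) = +0.00140 × 110900 × 0.999371 = 155.2 m.
Distance = √(ΔE² + ΔN²) = √(155.2² + 235.1²) = 281.7 m.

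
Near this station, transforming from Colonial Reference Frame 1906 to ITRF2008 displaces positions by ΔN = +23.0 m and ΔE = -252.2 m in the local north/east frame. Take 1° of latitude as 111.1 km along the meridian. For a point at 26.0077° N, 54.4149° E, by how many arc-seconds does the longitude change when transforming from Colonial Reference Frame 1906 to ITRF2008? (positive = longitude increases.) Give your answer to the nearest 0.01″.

At latitude 26.0077°, cos φ = 0.898735.
1° of longitude at this latitude = 111.1 × cos φ = 99.85 km, so Δλ = -252.2 / 99849.5 = -0.0025258° = -9.093″.

Δλ = -9.09″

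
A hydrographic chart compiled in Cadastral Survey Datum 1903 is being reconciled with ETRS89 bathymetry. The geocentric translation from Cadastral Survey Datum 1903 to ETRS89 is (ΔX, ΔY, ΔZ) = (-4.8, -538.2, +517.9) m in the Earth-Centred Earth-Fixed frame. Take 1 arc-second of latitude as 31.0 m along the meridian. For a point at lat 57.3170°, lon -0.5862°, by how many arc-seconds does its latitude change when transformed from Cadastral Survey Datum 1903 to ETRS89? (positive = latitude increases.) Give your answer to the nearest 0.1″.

sin φ = 0.841671, cos φ = 0.539991, sin λ = -0.010231, cos λ = 0.999948.
North component: ΔN = −sin φ cos λ·ΔX − sin φ sin λ·ΔY + cos φ·ΔZ = −(0.841671)(0.999948)(-4.8) − (0.841671)(-0.010231)(-538.2) + (0.539991)(517.9) = 279.07 m.
1° of latitude spans 3600 × 31.00 = 111600 m, so Δφ = 279.07 / 111600 × 3600 = 9.002″.

Δφ = 9.0″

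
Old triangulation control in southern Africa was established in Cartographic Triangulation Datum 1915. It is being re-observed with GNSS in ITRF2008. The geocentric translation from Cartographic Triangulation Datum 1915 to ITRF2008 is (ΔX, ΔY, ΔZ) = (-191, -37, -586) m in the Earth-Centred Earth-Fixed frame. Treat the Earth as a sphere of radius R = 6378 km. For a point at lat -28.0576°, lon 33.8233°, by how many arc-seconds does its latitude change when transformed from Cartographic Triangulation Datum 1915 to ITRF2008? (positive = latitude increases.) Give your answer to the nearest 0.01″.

Δφ = -19.45″

sin φ = -0.470359, cos φ = 0.882475, sin λ = 0.556633, cos λ = 0.830758.
North component: ΔN = −sin φ cos λ·ΔX − sin φ sin λ·ΔY + cos φ·ΔZ = −(-0.470359)(0.830758)(-191) − (-0.470359)(0.556633)(-37) + (0.882475)(-586) = -601.45 m.
1° of latitude spans πR/180 = 111317 m, so Δφ = -601.45 / 111317 × 3600 = -19.451″.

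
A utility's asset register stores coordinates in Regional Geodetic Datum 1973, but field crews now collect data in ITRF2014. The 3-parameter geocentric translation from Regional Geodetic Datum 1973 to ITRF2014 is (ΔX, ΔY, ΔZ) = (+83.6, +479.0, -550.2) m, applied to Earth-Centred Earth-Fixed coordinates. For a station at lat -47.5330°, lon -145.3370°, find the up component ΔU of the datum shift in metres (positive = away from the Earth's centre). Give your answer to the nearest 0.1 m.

ΔU = 175.5 m

The local up (radial) axis is (cos φ cos λ, cos φ sin λ, sin φ), giving ΔU = -46.426 − 183.936 + 405.864 = 175.50 m.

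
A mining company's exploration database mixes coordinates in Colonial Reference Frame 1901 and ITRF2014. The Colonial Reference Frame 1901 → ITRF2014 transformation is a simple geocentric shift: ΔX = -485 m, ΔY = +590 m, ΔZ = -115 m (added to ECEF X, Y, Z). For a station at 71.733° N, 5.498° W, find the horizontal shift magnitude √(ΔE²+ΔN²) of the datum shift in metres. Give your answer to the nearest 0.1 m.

The local east axis at (φ, λ) is (−sin λ, cos λ, 0), so ΔE = −sin(-5.498°)·(-485) + cos(-5.498°)·590 = 540.82 m.
The local north axis is (−sin φ cos λ, −sin φ sin λ, cos φ), giving ΔN = 458.440 + 53.680 − 36.046 = 476.07 m.
Horizontal magnitude = √(ΔE² + ΔN²) = √(540.82² + 476.07²) = 720.51 m.

720.5 m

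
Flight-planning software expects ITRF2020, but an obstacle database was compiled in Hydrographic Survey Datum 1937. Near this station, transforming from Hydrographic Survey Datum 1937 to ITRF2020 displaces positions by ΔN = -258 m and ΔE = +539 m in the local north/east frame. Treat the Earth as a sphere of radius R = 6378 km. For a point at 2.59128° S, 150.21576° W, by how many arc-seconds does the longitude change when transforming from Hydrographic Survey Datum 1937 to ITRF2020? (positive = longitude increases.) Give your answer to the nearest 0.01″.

Δλ = 17.45″

At latitude -2.59128°, cos φ = 0.998977.
One radian of longitude at latitude φ spans R cos φ, so Δλ = ΔE / (R cos φ) = 539.0 / (6378000 × 0.998977) = 8.4596e-05 rad = 17.449″.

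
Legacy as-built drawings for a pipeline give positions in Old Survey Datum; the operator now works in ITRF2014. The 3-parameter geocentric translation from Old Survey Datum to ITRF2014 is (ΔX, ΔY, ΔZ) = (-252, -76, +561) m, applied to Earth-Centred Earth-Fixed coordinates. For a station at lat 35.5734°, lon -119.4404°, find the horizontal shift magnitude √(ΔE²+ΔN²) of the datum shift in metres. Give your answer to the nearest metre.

391 m

At φ = 35.5734°, λ = -119.4404°: sin φ = 0.581745, cos φ = 0.813371, sin λ = -0.870867, cos λ = -0.491518.
ΔE = −sin λ·ΔX + cos λ·ΔY = −(-0.870867)·(-252) + (-0.491518)·(-76) = -182.10 m.
ΔN = −sin φ cos λ·ΔX − sin φ sin λ·ΔY + cos φ·ΔZ = −(0.581745)(-0.491518)(-252) − (0.581745)(-0.870867)(-76) + (0.813371)(561) = 345.74 m.
Horizontal magnitude = √(ΔE² + ΔN²) = √((-182.10)² + 345.74²) = 390.77 m.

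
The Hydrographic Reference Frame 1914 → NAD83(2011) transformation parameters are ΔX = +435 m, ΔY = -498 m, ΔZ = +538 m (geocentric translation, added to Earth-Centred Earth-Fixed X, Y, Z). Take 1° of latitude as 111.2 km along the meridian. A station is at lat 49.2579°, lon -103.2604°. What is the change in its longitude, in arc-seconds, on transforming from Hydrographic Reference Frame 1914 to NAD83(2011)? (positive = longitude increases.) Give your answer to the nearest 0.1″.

Δλ = 26.7″

sin φ = 0.757655, cos φ = 0.652655, sin λ = -0.973338, cos λ = -0.229377.
East component: ΔE = −sin λ·ΔX + cos λ·ΔY = −(-0.973338)(435) + (-0.229377)(-498) = 537.63 m.
1° of latitude spans 111200 m; at latitude φ, 1° of longitude spans that × cos φ = 72575.3 m, so Δλ = 537.63 / 72575.3 × 3600 = 26.669″.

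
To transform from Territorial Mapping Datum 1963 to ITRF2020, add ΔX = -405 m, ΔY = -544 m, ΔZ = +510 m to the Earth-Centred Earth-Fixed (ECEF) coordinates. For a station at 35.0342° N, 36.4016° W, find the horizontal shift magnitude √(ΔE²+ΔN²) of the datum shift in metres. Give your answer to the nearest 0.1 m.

797.4 m

The local east axis at (φ, λ) is (−sin λ, cos λ, 0), so ΔE = −sin(-36.4016°)·(-405) + cos(-36.4016°)·(-544) = -678.20 m.
The local north axis is (−sin φ cos λ, −sin φ sin λ, cos φ), giving ΔN = 187.131 − 185.327 + 417.593 = 419.40 m.
Horizontal magnitude = √(ΔE² + ΔN²) = √((-678.20)² + 419.40²) = 797.40 m.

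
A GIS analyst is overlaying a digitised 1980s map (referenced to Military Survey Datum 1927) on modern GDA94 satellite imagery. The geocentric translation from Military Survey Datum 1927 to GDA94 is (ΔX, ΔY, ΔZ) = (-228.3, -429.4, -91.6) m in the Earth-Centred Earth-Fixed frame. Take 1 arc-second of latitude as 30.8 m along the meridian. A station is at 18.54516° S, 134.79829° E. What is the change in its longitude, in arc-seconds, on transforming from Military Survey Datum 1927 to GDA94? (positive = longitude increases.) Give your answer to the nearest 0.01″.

Δλ = 15.91″

sin φ = -0.318052, cos φ = 0.948073, sin λ = 0.709592, cos λ = -0.704613.
East component: ΔE = −sin λ·ΔX + cos λ·ΔY = −(0.709592)(-228.3) + (-0.704613)(-429.4) = 464.56 m.
1° of latitude spans 3600 × 30.80 = 110880 m; at latitude φ, 1° of longitude spans that × cos φ = 105122.4 m, so Δλ = 464.56 / 105122.4 × 3600 = 15.909″.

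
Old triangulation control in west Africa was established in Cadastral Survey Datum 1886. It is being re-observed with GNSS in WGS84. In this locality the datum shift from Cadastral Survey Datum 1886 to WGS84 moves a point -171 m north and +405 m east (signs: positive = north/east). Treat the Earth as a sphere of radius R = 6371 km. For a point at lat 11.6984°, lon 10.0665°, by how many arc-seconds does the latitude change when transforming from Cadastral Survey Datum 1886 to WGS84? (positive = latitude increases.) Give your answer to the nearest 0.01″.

On a sphere of radius R, 1 rad of latitude = R, so Δφ = ΔN / R = -171.0 / 6371000 = -2.6840e-05 rad = -5.536″.

Δφ = -5.54″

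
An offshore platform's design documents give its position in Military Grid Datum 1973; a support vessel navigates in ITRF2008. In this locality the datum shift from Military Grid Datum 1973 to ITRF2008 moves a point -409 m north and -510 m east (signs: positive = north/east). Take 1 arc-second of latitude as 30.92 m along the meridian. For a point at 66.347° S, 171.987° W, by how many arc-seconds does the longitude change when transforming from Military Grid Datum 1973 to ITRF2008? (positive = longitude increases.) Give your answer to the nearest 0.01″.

Δλ = -41.11″

At latitude -66.347°, cos φ = 0.401197.
1″ of longitude at this latitude = 30.92 × cos φ = 12.4050 m, so Δλ = -510.0 / 12.4050 = -41.112″.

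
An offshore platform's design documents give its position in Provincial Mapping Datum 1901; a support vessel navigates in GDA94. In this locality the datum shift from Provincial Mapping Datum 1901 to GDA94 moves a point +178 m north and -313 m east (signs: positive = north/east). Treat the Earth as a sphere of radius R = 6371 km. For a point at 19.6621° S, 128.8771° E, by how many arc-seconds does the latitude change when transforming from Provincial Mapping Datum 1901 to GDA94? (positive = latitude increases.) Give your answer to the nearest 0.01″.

On a sphere of radius R, 1 rad of latitude = R, so Δφ = ΔN / R = 178.0 / 6371000 = 2.7939e-05 rad = 5.763″.

Δφ = 5.76″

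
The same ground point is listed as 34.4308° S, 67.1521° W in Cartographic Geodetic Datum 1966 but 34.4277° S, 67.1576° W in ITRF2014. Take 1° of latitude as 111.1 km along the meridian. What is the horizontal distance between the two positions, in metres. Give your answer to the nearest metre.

Δφ = -34.4277° − -34.4308° = +0.0031°; Δλ = -67.1576° − -67.1521° = -0.0055°.
ΔN = Δφ × 111100 = 344.4 m; ΔE = Δλ × 111100 × cos(-34.4308°) = -0.0055 × 111100 × 0.824810 = -504.0 m.
Distance = √(ΔE² + ΔN²) = √((-504.0)² + 344.4²) = 610.4 m.

610 m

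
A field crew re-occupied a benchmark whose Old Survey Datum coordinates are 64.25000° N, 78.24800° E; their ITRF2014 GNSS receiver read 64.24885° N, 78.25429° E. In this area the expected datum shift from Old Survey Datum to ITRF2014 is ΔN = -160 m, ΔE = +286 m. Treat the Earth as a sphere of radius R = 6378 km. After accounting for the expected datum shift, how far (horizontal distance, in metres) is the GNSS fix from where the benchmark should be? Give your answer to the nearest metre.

37 m

Observed coordinate differences: Δφ = -0.00115°, Δλ = +0.00629°.
Converting to metres (1° lat = 111317 m, cos φ = 0.434445): observed ΔN = -128.0 m, observed ΔE = 304.2 m.
Subtracting the expected shift leaves a residual of -128.0 − (-160) = 32.0 m north and 304.2 − (286) = 18.2 m east.
Residual distance = √(32.0² + 18.2²) = 36.8 m.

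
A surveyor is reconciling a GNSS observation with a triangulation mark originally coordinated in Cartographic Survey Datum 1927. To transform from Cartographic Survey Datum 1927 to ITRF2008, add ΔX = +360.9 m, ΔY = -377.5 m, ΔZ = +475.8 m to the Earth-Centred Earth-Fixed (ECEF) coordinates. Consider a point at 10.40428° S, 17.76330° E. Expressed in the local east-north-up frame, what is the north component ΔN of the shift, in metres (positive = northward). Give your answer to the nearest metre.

The local north axis is (−sin φ cos λ, −sin φ sin λ, cos φ), giving ΔN = 62.069 − 20.799 + 467.977 = 509.25 m.

ΔN = 509 m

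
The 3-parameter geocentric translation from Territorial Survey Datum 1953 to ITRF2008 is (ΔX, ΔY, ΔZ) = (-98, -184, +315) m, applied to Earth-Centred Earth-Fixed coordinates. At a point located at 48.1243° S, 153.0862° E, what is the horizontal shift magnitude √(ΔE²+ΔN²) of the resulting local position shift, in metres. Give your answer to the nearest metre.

The local east axis at (φ, λ) is (−sin λ, cos λ, 0), so ΔE = −sin(153.0862°)·(-98) + cos(153.0862°)·(-184) = 208.43 m.
The local north axis is (−sin φ cos λ, −sin φ sin λ, cos φ), giving ΔN = 65.067 − 62.015 + 210.268 = 213.32 m.
Horizontal magnitude = √(ΔE² + ΔN²) = √(208.43² + 213.32²) = 298.24 m.

298 m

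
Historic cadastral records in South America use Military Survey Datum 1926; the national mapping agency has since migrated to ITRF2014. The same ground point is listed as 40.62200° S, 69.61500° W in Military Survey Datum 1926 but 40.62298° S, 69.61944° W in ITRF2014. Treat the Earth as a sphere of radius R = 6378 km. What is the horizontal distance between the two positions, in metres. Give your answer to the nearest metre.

Δφ = -40.62298° − -40.62200° = -0.00098°; Δλ = -69.61944° − -69.61500° = -0.00444°.
1° along a meridian = πR/180 = 111317 m.
ΔN = Δφ × 111317 = -109.1 m; ΔE = Δλ × 111317 × cos(-40.62200°) = -0.00444 × 111317 × 0.759021 = -375.1 m.
Distance = √(ΔE² + ΔN²) = √((-375.1)² + (-109.1)²) = 390.7 m.

391 m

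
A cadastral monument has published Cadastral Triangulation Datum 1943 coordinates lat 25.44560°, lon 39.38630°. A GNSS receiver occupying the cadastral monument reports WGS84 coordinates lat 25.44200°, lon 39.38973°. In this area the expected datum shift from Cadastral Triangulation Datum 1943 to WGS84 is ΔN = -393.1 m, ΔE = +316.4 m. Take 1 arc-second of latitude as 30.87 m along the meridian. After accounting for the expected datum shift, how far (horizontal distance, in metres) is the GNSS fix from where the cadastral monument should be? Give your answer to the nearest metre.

29 m

Observed coordinate differences: Δφ = -0.00360°, Δλ = +0.00343°.
Converting to metres (1° lat = 111132 m, cos φ = 0.902994): observed ΔN = -400.1 m, observed ΔE = 344.2 m.
Subtracting the expected shift leaves a residual of -400.1 − (-393.1) = -7.0 m north and 344.2 − (316.4) = 27.8 m east.
Residual distance = √((-7.0)² + 27.8²) = 28.7 m.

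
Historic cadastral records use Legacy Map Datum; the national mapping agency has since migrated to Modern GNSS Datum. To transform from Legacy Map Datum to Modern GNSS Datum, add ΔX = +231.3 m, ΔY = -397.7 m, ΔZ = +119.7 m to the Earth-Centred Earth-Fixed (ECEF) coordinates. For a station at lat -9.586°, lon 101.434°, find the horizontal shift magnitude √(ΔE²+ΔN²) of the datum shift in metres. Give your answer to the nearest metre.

155 m

At φ = -9.586°, λ = 101.434°: sin φ = -0.166528, cos φ = 0.986037, sin λ = 0.980154, cos λ = -0.198239.
ΔE = −sin λ·ΔX + cos λ·ΔY = −(0.980154)·(231.3) + (-0.198239)·(-397.7) = -147.87 m.
ΔN = −sin φ cos λ·ΔX − sin φ sin λ·ΔY + cos φ·ΔZ = −(-0.166528)(-0.198239)(231.3) − (-0.166528)(0.980154)(-397.7) + (0.986037)(119.7) = 45.48 m.
Horizontal magnitude = √(ΔE² + ΔN²) = √((-147.87)² + 45.48²) = 154.71 m.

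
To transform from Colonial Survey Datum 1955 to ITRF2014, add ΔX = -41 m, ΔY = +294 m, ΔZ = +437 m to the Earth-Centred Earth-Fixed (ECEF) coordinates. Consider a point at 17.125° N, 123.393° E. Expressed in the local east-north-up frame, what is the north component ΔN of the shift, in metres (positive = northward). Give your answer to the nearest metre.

ΔN = 339 m

The local north axis is (−sin φ cos λ, −sin φ sin λ, cos φ), giving ΔN = -6.645 − 72.279 + 417.625 = 338.70 m.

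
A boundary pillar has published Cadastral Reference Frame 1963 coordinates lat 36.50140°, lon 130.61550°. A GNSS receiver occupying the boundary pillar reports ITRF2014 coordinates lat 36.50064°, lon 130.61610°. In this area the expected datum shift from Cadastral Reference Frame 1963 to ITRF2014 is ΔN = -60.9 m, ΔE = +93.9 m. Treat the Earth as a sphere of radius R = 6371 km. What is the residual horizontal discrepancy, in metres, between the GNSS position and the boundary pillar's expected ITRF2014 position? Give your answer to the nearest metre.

Observed coordinate differences: Δφ = -0.00076°, Δλ = +0.00060°.
Converting to metres (1° lat = 111195 m, cos φ = 0.803842): observed ΔN = -84.5 m, observed ΔE = 53.6 m.
Subtracting the expected shift leaves a residual of -84.5 − (-60.9) = -23.6 m north and 53.6 − (93.9) = -40.3 m east.
Residual distance = √((-23.6)² + (-40.3)²) = 46.7 m.

47 m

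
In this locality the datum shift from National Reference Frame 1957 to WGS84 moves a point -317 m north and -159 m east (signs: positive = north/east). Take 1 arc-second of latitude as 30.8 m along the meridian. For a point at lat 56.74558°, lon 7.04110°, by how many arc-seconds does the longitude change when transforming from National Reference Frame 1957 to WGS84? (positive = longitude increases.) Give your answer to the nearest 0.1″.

Δλ = -9.4″

At latitude 56.74558°, cos φ = 0.548358.
1″ of longitude at this latitude = 30.80 × cos φ = 16.8894 m, so Δλ = -159.0 / 16.8894 = -9.414″.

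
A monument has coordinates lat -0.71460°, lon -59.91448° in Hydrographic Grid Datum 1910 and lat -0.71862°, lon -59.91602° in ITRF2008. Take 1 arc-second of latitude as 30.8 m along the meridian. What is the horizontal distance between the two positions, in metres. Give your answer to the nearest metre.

Δφ = -0.71862° − -0.71460° = -0.00402°; Δλ = -59.91602° − -59.91448° = -0.00154°.
1° of latitude = 3600 × 30.80 = 110880 m.
ΔN = Δφ × 110880 = -445.7 m; ΔE = Δλ × 110880 × cos(-0.71460°) = -0.00154 × 110880 × 0.999922 = -170.7 m.
Distance = √(ΔE² + ΔN²) = √((-170.7)² + (-445.7)²) = 477.3 m.

477 m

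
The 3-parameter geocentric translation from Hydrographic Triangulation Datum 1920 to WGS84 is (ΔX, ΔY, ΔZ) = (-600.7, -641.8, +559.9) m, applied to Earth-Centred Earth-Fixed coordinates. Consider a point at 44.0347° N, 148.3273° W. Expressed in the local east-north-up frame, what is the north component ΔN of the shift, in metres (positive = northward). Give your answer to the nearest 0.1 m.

ΔN = -187.1 m

At φ = 44.0347°, λ = -148.3273°: sin φ = 0.695094, cos φ = 0.718919, sin λ = -0.525066, cos λ = -0.851061.
ΔN = −sin φ cos λ·ΔX − sin φ sin λ·ΔY + cos φ·ΔZ = −(0.695094)(-0.851061)(-600.7) − (0.695094)(-0.525066)(-641.8) + (0.718919)(559.9) = -187.07 m.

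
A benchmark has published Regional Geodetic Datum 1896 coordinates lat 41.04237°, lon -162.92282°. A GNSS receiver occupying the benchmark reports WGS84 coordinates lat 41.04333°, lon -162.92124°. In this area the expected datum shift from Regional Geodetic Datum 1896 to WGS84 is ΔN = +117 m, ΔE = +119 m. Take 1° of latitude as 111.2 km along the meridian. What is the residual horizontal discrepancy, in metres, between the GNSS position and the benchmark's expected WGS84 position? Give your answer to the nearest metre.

Observed coordinate differences: Δφ = +0.00096°, Δλ = +0.00158°.
Converting to metres (1° lat = 111200 m, cos φ = 0.754224): observed ΔN = 106.8 m, observed ΔE = 132.5 m.
Subtracting the expected shift leaves a residual of 106.8 − (117) = -10.2 m north and 132.5 − (119) = 13.5 m east.
Residual distance = √((-10.2)² + 13.5²) = 17.0 m.

17 m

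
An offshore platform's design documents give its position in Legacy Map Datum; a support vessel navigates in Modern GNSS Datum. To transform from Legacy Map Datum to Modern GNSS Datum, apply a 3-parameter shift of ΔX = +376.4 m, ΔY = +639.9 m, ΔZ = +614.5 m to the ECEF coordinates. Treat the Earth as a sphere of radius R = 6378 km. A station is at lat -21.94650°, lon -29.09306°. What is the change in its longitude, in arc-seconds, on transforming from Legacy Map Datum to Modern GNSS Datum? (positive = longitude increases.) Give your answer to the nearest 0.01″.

sin φ = -0.373741, cos φ = 0.927533, sin λ = -0.486230, cos λ = 0.873831.
East component: ΔE = −sin λ·ΔX + cos λ·ΔY = −(-0.486230)(376.4) + (0.873831)(639.9) = 742.18 m.
1° of latitude spans πR/180 = 111317 m; at latitude φ, 1° of longitude spans that × cos φ = 103250.3 m, so Δλ = 742.18 / 103250.3 × 3600 = 25.877″.

Δλ = 25.88″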